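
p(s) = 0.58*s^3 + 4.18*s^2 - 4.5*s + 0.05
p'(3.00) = 36.24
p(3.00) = 39.83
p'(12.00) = 346.38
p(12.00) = 1550.21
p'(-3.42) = -12.74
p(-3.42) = 41.13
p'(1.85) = 16.92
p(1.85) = 9.70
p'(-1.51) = -13.16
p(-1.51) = 14.38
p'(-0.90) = -10.61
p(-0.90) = 7.06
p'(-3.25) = -13.29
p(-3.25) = 38.92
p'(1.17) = 7.66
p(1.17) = 1.44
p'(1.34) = 9.83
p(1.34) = 2.92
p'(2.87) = 33.83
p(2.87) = 35.28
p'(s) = 1.74*s^2 + 8.36*s - 4.5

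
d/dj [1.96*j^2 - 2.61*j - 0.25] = 3.92*j - 2.61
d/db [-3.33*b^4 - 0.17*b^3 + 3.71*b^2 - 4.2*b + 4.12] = -13.32*b^3 - 0.51*b^2 + 7.42*b - 4.2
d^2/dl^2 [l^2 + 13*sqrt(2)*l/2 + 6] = 2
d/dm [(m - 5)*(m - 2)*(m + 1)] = 3*m^2 - 12*m + 3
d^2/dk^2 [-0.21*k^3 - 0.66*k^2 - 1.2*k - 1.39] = -1.26*k - 1.32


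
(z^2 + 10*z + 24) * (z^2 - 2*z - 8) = z^4 + 8*z^3 - 4*z^2 - 128*z - 192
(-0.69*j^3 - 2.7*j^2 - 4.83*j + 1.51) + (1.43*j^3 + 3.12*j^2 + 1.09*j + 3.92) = 0.74*j^3 + 0.42*j^2 - 3.74*j + 5.43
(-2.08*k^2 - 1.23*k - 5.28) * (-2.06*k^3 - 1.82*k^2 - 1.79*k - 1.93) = 4.2848*k^5 + 6.3194*k^4 + 16.8386*k^3 + 15.8257*k^2 + 11.8251*k + 10.1904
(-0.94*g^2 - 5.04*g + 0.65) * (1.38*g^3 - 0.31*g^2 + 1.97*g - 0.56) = -1.2972*g^5 - 6.6638*g^4 + 0.6076*g^3 - 9.6039*g^2 + 4.1029*g - 0.364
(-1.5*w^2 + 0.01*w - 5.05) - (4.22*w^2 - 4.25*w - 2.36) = -5.72*w^2 + 4.26*w - 2.69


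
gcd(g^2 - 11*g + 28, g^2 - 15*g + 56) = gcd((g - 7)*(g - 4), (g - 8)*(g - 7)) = g - 7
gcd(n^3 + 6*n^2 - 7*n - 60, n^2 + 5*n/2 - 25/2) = n + 5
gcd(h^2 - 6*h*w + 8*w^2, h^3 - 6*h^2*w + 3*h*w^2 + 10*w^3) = -h + 2*w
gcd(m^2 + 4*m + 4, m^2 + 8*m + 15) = 1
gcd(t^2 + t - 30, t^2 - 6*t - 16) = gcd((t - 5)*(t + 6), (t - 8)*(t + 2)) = 1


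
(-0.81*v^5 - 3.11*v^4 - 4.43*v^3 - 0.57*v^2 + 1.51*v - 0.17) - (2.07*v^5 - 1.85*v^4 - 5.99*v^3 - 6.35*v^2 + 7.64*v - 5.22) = -2.88*v^5 - 1.26*v^4 + 1.56*v^3 + 5.78*v^2 - 6.13*v + 5.05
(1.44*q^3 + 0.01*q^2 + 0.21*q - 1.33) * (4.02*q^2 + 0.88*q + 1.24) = 5.7888*q^5 + 1.3074*q^4 + 2.6386*q^3 - 5.1494*q^2 - 0.91*q - 1.6492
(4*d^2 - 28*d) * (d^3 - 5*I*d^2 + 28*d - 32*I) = 4*d^5 - 28*d^4 - 20*I*d^4 + 112*d^3 + 140*I*d^3 - 784*d^2 - 128*I*d^2 + 896*I*d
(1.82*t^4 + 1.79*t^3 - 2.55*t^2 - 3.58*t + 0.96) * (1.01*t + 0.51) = 1.8382*t^5 + 2.7361*t^4 - 1.6626*t^3 - 4.9163*t^2 - 0.8562*t + 0.4896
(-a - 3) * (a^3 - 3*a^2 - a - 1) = -a^4 + 10*a^2 + 4*a + 3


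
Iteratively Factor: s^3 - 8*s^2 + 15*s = (s)*(s^2 - 8*s + 15) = s*(s - 5)*(s - 3)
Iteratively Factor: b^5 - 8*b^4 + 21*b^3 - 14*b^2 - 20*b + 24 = (b + 1)*(b^4 - 9*b^3 + 30*b^2 - 44*b + 24) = (b - 2)*(b + 1)*(b^3 - 7*b^2 + 16*b - 12) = (b - 2)^2*(b + 1)*(b^2 - 5*b + 6) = (b - 3)*(b - 2)^2*(b + 1)*(b - 2)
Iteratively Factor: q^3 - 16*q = (q)*(q^2 - 16) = q*(q - 4)*(q + 4)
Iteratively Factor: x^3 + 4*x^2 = (x)*(x^2 + 4*x) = x^2*(x + 4)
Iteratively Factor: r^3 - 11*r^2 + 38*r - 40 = (r - 2)*(r^2 - 9*r + 20) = (r - 4)*(r - 2)*(r - 5)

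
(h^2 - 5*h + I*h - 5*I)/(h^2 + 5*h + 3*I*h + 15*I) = (h^2 + h*(-5 + I) - 5*I)/(h^2 + h*(5 + 3*I) + 15*I)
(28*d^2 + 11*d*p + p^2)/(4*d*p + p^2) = (7*d + p)/p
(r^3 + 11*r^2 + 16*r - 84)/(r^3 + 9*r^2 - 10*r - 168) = (r - 2)/(r - 4)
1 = 1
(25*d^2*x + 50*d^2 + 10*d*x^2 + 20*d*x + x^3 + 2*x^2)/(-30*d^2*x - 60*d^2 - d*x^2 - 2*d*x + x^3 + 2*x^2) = (5*d + x)/(-6*d + x)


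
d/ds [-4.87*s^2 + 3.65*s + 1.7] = 3.65 - 9.74*s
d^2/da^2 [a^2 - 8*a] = 2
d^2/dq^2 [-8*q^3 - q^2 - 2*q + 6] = -48*q - 2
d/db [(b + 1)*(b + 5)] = 2*b + 6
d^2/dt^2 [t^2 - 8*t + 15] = 2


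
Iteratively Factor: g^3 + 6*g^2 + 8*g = (g + 2)*(g^2 + 4*g) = (g + 2)*(g + 4)*(g)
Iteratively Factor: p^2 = (p)*(p)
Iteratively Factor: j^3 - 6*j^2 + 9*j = (j)*(j^2 - 6*j + 9) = j*(j - 3)*(j - 3)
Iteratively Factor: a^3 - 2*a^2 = (a)*(a^2 - 2*a) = a^2*(a - 2)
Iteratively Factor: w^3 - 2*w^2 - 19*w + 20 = (w - 5)*(w^2 + 3*w - 4) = (w - 5)*(w - 1)*(w + 4)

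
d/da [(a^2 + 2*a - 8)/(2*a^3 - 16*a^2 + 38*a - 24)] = (-a^4 - 4*a^3 + 59*a^2 - 152*a + 128)/(2*(a^6 - 16*a^5 + 102*a^4 - 328*a^3 + 553*a^2 - 456*a + 144))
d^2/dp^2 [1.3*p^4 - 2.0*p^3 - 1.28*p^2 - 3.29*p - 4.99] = 15.6*p^2 - 12.0*p - 2.56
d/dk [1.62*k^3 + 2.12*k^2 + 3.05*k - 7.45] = 4.86*k^2 + 4.24*k + 3.05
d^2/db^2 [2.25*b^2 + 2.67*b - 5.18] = 4.50000000000000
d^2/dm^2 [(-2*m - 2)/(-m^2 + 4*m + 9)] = 4*(3*(1 - m)*(-m^2 + 4*m + 9) - 4*(m - 2)^2*(m + 1))/(-m^2 + 4*m + 9)^3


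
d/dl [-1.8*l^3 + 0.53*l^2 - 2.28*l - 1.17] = -5.4*l^2 + 1.06*l - 2.28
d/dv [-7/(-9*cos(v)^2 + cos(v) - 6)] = 7*(18*cos(v) - 1)*sin(v)/(9*sin(v)^2 + cos(v) - 15)^2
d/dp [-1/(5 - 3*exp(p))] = -3*exp(p)/(3*exp(p) - 5)^2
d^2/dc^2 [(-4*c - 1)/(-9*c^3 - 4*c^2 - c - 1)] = 2*((4*c + 1)*(27*c^2 + 8*c + 1)^2 - (108*c^2 + 32*c + (4*c + 1)*(27*c + 4) + 4)*(9*c^3 + 4*c^2 + c + 1))/(9*c^3 + 4*c^2 + c + 1)^3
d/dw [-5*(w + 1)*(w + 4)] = -10*w - 25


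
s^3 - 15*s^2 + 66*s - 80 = (s - 8)*(s - 5)*(s - 2)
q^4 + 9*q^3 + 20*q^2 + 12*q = q*(q + 1)*(q + 2)*(q + 6)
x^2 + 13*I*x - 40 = (x + 5*I)*(x + 8*I)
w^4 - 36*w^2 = w^2*(w - 6)*(w + 6)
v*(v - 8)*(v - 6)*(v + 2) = v^4 - 12*v^3 + 20*v^2 + 96*v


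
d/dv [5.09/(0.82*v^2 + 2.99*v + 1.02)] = (-8.3476*v - 15.2191)/(0.82*v^2 + 2.99*v + 1.02)^2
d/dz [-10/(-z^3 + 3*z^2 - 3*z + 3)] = 30*(-z^2 + 2*z - 1)/(z^3 - 3*z^2 + 3*z - 3)^2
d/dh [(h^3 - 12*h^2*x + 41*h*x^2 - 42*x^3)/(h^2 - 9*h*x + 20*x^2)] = (h^4 - 18*h^3*x + 127*h^2*x^2 - 396*h*x^3 + 442*x^4)/(h^4 - 18*h^3*x + 121*h^2*x^2 - 360*h*x^3 + 400*x^4)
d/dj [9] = 0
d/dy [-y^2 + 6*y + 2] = 6 - 2*y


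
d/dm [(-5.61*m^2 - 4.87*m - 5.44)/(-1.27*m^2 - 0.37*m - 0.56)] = (-4.1092*m^2 - 7.5344*m + 0.7144)/(1.6129*m^4 + 0.9398*m^3 + 1.5593*m^2 + 0.4144*m + 0.3136)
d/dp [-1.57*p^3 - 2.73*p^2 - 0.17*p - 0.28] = -4.71*p^2 - 5.46*p - 0.17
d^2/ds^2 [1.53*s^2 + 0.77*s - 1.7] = 3.06000000000000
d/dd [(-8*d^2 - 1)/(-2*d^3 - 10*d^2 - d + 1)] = (-16*d^4 + 2*d^2 - 36*d - 1)/(4*d^6 + 40*d^5 + 104*d^4 + 16*d^3 - 19*d^2 - 2*d + 1)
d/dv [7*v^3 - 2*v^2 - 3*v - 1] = 21*v^2 - 4*v - 3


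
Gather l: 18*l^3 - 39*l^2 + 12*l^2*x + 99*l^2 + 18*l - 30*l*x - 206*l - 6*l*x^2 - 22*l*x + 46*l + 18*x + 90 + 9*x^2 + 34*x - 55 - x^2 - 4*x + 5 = 18*l^3 + l^2*(12*x + 60) + l*(-6*x^2 - 52*x - 142) + 8*x^2 + 48*x + 40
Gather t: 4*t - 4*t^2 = -4*t^2 + 4*t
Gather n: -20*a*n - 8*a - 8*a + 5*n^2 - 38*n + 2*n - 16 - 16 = -16*a + 5*n^2 + n*(-20*a - 36) - 32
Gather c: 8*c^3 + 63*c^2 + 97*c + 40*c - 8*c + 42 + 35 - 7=8*c^3 + 63*c^2 + 129*c + 70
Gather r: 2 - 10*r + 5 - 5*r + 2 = 9 - 15*r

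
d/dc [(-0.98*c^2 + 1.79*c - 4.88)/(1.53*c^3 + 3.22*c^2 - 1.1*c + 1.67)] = (1.4994*c^4 - 5.4774*c^3 + 17.7134*c^2 + 28.154*c - 2.3787)/(2.3409*c^6 + 9.8532*c^5 + 7.0024*c^4 - 1.9738*c^3 + 11.9648*c^2 - 3.674*c + 2.7889)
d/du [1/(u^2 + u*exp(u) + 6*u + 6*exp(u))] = (-u*exp(u) - 2*u - 7*exp(u) - 6)/(u^2 + u*exp(u) + 6*u + 6*exp(u))^2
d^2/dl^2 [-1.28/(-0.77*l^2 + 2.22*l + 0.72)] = (1.517824*l^2 - 4.376064*l - 1.28*(1.54*l - 2.22)*(3.08*l - 4.44) - 1.419264)/(-0.77*l^2 + 2.22*l + 0.72)^3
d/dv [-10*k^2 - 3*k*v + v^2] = -3*k + 2*v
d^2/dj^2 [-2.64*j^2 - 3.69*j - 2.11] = -5.28000000000000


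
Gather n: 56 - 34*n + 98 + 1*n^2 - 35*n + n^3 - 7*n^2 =n^3 - 6*n^2 - 69*n + 154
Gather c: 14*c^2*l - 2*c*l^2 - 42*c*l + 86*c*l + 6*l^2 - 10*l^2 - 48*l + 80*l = 14*c^2*l + c*(-2*l^2 + 44*l) - 4*l^2 + 32*l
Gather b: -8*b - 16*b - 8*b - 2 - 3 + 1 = -32*b - 4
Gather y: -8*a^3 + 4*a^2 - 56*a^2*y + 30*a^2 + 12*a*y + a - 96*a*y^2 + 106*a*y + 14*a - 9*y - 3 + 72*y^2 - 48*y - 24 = -8*a^3 + 34*a^2 + 15*a + y^2*(72 - 96*a) + y*(-56*a^2 + 118*a - 57) - 27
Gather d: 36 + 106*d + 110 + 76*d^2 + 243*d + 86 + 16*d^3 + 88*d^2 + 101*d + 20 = 16*d^3 + 164*d^2 + 450*d + 252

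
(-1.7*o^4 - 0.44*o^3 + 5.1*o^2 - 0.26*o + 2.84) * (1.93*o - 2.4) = -3.281*o^5 + 3.2308*o^4 + 10.899*o^3 - 12.7418*o^2 + 6.1052*o - 6.816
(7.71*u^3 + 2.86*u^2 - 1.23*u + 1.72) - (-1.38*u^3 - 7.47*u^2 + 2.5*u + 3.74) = 9.09*u^3 + 10.33*u^2 - 3.73*u - 2.02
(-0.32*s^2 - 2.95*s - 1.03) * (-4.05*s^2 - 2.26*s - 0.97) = 1.296*s^4 + 12.6707*s^3 + 11.1489*s^2 + 5.1893*s + 0.9991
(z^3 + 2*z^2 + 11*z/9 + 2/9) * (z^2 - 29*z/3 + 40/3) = z^5 - 23*z^4/3 - 43*z^3/9 + 407*z^2/27 + 382*z/27 + 80/27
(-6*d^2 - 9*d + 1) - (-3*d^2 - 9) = -3*d^2 - 9*d + 10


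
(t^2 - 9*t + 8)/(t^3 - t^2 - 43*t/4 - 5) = 4*(-t^2 + 9*t - 8)/(-4*t^3 + 4*t^2 + 43*t + 20)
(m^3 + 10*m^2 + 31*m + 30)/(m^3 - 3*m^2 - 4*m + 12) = (m^2 + 8*m + 15)/(m^2 - 5*m + 6)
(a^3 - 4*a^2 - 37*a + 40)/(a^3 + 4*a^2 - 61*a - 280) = (a - 1)/(a + 7)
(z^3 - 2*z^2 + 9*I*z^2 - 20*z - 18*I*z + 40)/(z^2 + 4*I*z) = z - 2 + 5*I - 10*I/z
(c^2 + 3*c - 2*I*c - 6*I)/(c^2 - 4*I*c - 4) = (c + 3)/(c - 2*I)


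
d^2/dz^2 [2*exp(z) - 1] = 2*exp(z)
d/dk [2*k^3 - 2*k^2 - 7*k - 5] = 6*k^2 - 4*k - 7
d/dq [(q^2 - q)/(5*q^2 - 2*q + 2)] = (3*q^2 + 4*q - 2)/(25*q^4 - 20*q^3 + 24*q^2 - 8*q + 4)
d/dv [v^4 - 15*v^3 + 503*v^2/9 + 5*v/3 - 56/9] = 4*v^3 - 45*v^2 + 1006*v/9 + 5/3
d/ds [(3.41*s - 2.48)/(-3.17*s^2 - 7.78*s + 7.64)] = (10.8097*s^2 - 15.7232*s + 6.758)/(10.0489*s^4 + 49.3252*s^3 + 12.0908*s^2 - 118.8784*s + 58.3696)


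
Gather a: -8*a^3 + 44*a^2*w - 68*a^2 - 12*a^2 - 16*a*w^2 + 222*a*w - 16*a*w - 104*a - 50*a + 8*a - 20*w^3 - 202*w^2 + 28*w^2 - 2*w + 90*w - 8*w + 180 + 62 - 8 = -8*a^3 + a^2*(44*w - 80) + a*(-16*w^2 + 206*w - 146) - 20*w^3 - 174*w^2 + 80*w + 234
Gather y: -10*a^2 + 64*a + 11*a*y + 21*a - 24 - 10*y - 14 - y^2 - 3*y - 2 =-10*a^2 + 85*a - y^2 + y*(11*a - 13) - 40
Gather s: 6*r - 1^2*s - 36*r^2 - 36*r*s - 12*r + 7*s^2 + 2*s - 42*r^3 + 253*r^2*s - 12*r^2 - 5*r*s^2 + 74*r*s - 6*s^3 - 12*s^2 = -42*r^3 - 48*r^2 - 6*r - 6*s^3 + s^2*(-5*r - 5) + s*(253*r^2 + 38*r + 1)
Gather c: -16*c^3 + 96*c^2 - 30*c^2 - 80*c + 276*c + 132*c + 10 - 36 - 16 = -16*c^3 + 66*c^2 + 328*c - 42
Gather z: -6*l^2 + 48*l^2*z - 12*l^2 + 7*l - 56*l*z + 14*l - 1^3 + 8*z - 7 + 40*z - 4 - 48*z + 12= -18*l^2 + 21*l + z*(48*l^2 - 56*l)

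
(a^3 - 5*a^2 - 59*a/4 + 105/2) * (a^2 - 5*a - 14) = a^5 - 10*a^4 - 15*a^3/4 + 785*a^2/4 - 56*a - 735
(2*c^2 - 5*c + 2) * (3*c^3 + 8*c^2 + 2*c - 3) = 6*c^5 + c^4 - 30*c^3 + 19*c - 6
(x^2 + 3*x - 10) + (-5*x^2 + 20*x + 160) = -4*x^2 + 23*x + 150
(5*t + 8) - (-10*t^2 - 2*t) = 10*t^2 + 7*t + 8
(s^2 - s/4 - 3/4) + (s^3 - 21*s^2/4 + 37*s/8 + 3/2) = s^3 - 17*s^2/4 + 35*s/8 + 3/4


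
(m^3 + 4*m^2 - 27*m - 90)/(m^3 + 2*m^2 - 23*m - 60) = (m + 6)/(m + 4)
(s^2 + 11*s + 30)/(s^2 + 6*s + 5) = (s + 6)/(s + 1)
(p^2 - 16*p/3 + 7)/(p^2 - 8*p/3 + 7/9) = 3*(p - 3)/(3*p - 1)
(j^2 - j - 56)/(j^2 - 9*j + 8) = (j + 7)/(j - 1)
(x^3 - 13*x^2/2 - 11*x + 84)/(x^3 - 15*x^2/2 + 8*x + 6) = (2*x^2 - x - 28)/(2*x^2 - 3*x - 2)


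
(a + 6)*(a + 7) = a^2 + 13*a + 42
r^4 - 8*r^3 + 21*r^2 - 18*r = r*(r - 3)^2*(r - 2)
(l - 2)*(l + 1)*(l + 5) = l^3 + 4*l^2 - 7*l - 10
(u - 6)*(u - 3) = u^2 - 9*u + 18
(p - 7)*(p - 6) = p^2 - 13*p + 42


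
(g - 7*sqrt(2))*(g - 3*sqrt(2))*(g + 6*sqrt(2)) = g^3 - 4*sqrt(2)*g^2 - 78*g + 252*sqrt(2)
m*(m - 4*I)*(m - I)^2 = m^4 - 6*I*m^3 - 9*m^2 + 4*I*m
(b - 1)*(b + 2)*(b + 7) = b^3 + 8*b^2 + 5*b - 14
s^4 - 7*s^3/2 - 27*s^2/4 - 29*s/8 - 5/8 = (s - 5)*(s + 1/2)^3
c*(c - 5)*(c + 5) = c^3 - 25*c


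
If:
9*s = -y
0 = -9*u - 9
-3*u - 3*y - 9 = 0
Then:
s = 2/9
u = -1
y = -2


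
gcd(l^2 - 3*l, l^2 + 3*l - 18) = l - 3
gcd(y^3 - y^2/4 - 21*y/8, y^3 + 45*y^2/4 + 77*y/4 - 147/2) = y - 7/4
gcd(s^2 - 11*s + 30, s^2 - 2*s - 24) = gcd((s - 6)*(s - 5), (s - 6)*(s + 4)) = s - 6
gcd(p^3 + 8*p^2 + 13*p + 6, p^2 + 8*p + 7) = p + 1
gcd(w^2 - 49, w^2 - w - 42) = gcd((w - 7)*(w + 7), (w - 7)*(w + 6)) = w - 7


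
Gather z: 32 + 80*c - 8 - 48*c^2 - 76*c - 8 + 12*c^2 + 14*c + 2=-36*c^2 + 18*c + 18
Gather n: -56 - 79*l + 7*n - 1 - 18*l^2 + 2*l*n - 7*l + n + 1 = -18*l^2 - 86*l + n*(2*l + 8) - 56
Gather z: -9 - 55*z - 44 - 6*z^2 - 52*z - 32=-6*z^2 - 107*z - 85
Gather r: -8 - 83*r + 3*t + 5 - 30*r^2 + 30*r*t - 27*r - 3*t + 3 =-30*r^2 + r*(30*t - 110)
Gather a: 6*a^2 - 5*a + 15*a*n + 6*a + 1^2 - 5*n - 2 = 6*a^2 + a*(15*n + 1) - 5*n - 1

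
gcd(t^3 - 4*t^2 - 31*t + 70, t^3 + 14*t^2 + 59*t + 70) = t + 5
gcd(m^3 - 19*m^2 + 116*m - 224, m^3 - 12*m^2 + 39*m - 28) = m^2 - 11*m + 28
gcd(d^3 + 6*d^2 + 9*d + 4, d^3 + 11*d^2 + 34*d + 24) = d^2 + 5*d + 4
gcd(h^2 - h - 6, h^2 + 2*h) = h + 2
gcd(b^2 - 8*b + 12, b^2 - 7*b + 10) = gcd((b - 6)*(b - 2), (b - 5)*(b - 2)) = b - 2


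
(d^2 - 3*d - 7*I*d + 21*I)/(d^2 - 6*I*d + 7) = (d - 3)/(d + I)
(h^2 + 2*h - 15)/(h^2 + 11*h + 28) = (h^2 + 2*h - 15)/(h^2 + 11*h + 28)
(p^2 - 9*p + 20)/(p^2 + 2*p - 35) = (p - 4)/(p + 7)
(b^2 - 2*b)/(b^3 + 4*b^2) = (b - 2)/(b*(b + 4))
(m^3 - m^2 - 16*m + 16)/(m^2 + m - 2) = (m^2 - 16)/(m + 2)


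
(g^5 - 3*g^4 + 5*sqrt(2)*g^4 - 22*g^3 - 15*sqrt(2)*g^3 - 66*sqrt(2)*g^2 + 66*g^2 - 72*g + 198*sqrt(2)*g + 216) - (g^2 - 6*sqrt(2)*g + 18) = g^5 - 3*g^4 + 5*sqrt(2)*g^4 - 22*g^3 - 15*sqrt(2)*g^3 - 66*sqrt(2)*g^2 + 65*g^2 - 72*g + 204*sqrt(2)*g + 198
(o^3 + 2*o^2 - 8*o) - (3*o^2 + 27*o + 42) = o^3 - o^2 - 35*o - 42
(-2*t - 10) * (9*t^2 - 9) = -18*t^3 - 90*t^2 + 18*t + 90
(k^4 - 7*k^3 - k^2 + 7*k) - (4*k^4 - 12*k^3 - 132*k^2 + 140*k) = -3*k^4 + 5*k^3 + 131*k^2 - 133*k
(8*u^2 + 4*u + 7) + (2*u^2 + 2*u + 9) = 10*u^2 + 6*u + 16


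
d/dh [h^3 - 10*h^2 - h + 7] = 3*h^2 - 20*h - 1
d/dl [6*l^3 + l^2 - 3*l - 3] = 18*l^2 + 2*l - 3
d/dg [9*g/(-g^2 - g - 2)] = 9*(g^2 - 2)/(g^4 + 2*g^3 + 5*g^2 + 4*g + 4)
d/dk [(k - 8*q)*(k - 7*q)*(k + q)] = 3*k^2 - 28*k*q + 41*q^2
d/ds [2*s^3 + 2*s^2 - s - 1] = 6*s^2 + 4*s - 1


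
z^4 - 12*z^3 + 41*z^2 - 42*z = z*(z - 7)*(z - 3)*(z - 2)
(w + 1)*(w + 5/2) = w^2 + 7*w/2 + 5/2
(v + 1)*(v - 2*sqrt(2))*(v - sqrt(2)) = v^3 - 3*sqrt(2)*v^2 + v^2 - 3*sqrt(2)*v + 4*v + 4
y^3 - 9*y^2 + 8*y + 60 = (y - 6)*(y - 5)*(y + 2)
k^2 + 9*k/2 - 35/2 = (k - 5/2)*(k + 7)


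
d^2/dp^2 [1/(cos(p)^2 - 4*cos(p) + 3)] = (-4*sin(p)^4 + 6*sin(p)^2 - 27*cos(p) + 3*cos(3*p) + 24)/((cos(p) - 3)^3*(cos(p) - 1)^3)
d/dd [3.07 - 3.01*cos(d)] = 3.01*sin(d)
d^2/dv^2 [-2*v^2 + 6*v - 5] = -4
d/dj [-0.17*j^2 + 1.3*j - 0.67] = 1.3 - 0.34*j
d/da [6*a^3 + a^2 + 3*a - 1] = 18*a^2 + 2*a + 3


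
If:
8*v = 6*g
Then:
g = 4*v/3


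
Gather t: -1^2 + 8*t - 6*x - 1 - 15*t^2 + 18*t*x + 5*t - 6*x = -15*t^2 + t*(18*x + 13) - 12*x - 2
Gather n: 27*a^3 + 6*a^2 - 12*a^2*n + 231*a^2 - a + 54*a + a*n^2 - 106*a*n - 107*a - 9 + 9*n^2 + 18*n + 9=27*a^3 + 237*a^2 - 54*a + n^2*(a + 9) + n*(-12*a^2 - 106*a + 18)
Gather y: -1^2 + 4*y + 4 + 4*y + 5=8*y + 8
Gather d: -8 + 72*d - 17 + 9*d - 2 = 81*d - 27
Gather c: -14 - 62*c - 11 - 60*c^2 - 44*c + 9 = -60*c^2 - 106*c - 16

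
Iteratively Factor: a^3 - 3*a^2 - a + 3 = (a - 1)*(a^2 - 2*a - 3) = (a - 3)*(a - 1)*(a + 1)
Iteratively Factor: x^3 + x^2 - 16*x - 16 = (x + 4)*(x^2 - 3*x - 4) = (x + 1)*(x + 4)*(x - 4)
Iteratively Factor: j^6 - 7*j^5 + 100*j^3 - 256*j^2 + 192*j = (j)*(j^5 - 7*j^4 + 100*j^2 - 256*j + 192) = j*(j - 2)*(j^4 - 5*j^3 - 10*j^2 + 80*j - 96) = j*(j - 2)*(j + 4)*(j^3 - 9*j^2 + 26*j - 24) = j*(j - 4)*(j - 2)*(j + 4)*(j^2 - 5*j + 6) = j*(j - 4)*(j - 2)^2*(j + 4)*(j - 3)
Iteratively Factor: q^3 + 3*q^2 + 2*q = (q + 2)*(q^2 + q) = q*(q + 2)*(q + 1)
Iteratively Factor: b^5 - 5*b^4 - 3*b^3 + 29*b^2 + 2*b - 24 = (b - 1)*(b^4 - 4*b^3 - 7*b^2 + 22*b + 24) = (b - 3)*(b - 1)*(b^3 - b^2 - 10*b - 8) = (b - 4)*(b - 3)*(b - 1)*(b^2 + 3*b + 2) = (b - 4)*(b - 3)*(b - 1)*(b + 1)*(b + 2)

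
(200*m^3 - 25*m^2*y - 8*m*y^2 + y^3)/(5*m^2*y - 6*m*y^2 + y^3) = (-40*m^2 - 3*m*y + y^2)/(y*(-m + y))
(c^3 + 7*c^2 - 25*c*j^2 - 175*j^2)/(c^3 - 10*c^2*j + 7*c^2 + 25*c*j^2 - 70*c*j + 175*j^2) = (c + 5*j)/(c - 5*j)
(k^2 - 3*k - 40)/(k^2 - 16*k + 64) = (k + 5)/(k - 8)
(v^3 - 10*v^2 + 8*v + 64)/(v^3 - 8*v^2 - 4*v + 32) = (v - 4)/(v - 2)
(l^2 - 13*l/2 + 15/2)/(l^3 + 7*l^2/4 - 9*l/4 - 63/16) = 8*(l - 5)/(8*l^2 + 26*l + 21)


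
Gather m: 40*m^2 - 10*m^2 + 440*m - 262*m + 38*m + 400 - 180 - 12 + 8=30*m^2 + 216*m + 216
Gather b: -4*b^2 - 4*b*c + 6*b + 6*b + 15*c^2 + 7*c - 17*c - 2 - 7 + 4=-4*b^2 + b*(12 - 4*c) + 15*c^2 - 10*c - 5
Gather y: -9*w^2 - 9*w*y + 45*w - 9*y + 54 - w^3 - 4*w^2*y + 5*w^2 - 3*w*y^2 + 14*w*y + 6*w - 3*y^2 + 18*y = -w^3 - 4*w^2 + 51*w + y^2*(-3*w - 3) + y*(-4*w^2 + 5*w + 9) + 54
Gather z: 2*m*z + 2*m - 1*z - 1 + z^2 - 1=2*m + z^2 + z*(2*m - 1) - 2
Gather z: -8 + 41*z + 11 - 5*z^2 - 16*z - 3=-5*z^2 + 25*z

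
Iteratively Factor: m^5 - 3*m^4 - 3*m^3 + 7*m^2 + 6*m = (m - 2)*(m^4 - m^3 - 5*m^2 - 3*m) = (m - 2)*(m + 1)*(m^3 - 2*m^2 - 3*m) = (m - 2)*(m + 1)^2*(m^2 - 3*m) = (m - 3)*(m - 2)*(m + 1)^2*(m)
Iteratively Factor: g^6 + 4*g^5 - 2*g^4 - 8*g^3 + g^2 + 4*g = (g + 4)*(g^5 - 2*g^3 + g) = (g + 1)*(g + 4)*(g^4 - g^3 - g^2 + g) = (g + 1)^2*(g + 4)*(g^3 - 2*g^2 + g) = (g - 1)*(g + 1)^2*(g + 4)*(g^2 - g) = g*(g - 1)*(g + 1)^2*(g + 4)*(g - 1)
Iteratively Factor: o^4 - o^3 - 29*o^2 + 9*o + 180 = (o - 3)*(o^3 + 2*o^2 - 23*o - 60) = (o - 5)*(o - 3)*(o^2 + 7*o + 12) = (o - 5)*(o - 3)*(o + 3)*(o + 4)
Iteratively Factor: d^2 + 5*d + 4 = (d + 1)*(d + 4)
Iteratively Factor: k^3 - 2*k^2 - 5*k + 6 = (k - 1)*(k^2 - k - 6) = (k - 1)*(k + 2)*(k - 3)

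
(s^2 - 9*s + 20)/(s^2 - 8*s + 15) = (s - 4)/(s - 3)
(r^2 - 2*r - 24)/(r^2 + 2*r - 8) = (r - 6)/(r - 2)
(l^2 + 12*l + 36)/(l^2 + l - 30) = (l + 6)/(l - 5)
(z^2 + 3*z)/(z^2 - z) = (z + 3)/(z - 1)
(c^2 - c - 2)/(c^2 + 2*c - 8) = (c + 1)/(c + 4)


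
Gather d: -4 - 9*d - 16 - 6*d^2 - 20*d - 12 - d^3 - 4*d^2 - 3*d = -d^3 - 10*d^2 - 32*d - 32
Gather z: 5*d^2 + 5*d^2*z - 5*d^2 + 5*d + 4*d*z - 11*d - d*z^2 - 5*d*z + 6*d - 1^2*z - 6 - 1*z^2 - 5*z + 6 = z^2*(-d - 1) + z*(5*d^2 - d - 6)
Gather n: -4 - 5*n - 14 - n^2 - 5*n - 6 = -n^2 - 10*n - 24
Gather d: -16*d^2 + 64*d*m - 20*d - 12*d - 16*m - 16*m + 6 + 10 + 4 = -16*d^2 + d*(64*m - 32) - 32*m + 20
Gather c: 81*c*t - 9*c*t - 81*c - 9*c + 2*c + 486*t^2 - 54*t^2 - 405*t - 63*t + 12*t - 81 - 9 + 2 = c*(72*t - 88) + 432*t^2 - 456*t - 88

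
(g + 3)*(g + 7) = g^2 + 10*g + 21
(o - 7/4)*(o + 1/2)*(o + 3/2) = o^3 + o^2/4 - 11*o/4 - 21/16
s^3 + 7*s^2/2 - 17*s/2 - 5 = (s - 2)*(s + 1/2)*(s + 5)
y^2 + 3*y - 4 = (y - 1)*(y + 4)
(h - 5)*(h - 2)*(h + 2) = h^3 - 5*h^2 - 4*h + 20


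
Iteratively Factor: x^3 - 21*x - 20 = (x + 1)*(x^2 - x - 20) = (x - 5)*(x + 1)*(x + 4)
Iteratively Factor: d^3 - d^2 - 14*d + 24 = (d - 3)*(d^2 + 2*d - 8) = (d - 3)*(d - 2)*(d + 4)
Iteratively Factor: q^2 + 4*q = (q + 4)*(q)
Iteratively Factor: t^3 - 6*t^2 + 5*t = (t - 1)*(t^2 - 5*t) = (t - 5)*(t - 1)*(t)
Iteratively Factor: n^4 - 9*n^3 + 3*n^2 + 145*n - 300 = (n - 3)*(n^3 - 6*n^2 - 15*n + 100) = (n - 5)*(n - 3)*(n^2 - n - 20) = (n - 5)*(n - 3)*(n + 4)*(n - 5)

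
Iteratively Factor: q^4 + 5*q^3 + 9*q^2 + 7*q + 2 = (q + 1)*(q^3 + 4*q^2 + 5*q + 2) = (q + 1)^2*(q^2 + 3*q + 2) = (q + 1)^3*(q + 2)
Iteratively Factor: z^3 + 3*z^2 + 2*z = (z + 1)*(z^2 + 2*z) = (z + 1)*(z + 2)*(z)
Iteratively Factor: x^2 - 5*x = (x - 5)*(x)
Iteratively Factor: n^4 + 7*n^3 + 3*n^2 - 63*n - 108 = (n + 3)*(n^3 + 4*n^2 - 9*n - 36) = (n - 3)*(n + 3)*(n^2 + 7*n + 12) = (n - 3)*(n + 3)^2*(n + 4)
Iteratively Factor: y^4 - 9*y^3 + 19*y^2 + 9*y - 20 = (y - 5)*(y^3 - 4*y^2 - y + 4) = (y - 5)*(y - 4)*(y^2 - 1) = (y - 5)*(y - 4)*(y + 1)*(y - 1)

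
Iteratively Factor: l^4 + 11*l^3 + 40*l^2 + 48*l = (l)*(l^3 + 11*l^2 + 40*l + 48) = l*(l + 4)*(l^2 + 7*l + 12) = l*(l + 3)*(l + 4)*(l + 4)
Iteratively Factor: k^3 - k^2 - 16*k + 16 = (k - 4)*(k^2 + 3*k - 4) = (k - 4)*(k + 4)*(k - 1)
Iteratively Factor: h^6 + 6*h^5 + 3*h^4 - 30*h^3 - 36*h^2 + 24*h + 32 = (h + 2)*(h^5 + 4*h^4 - 5*h^3 - 20*h^2 + 4*h + 16) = (h + 2)^2*(h^4 + 2*h^3 - 9*h^2 - 2*h + 8) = (h + 1)*(h + 2)^2*(h^3 + h^2 - 10*h + 8) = (h - 2)*(h + 1)*(h + 2)^2*(h^2 + 3*h - 4) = (h - 2)*(h + 1)*(h + 2)^2*(h + 4)*(h - 1)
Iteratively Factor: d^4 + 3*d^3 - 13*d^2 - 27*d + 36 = (d - 3)*(d^3 + 6*d^2 + 5*d - 12) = (d - 3)*(d + 3)*(d^2 + 3*d - 4) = (d - 3)*(d - 1)*(d + 3)*(d + 4)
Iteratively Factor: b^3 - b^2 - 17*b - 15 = (b + 1)*(b^2 - 2*b - 15) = (b - 5)*(b + 1)*(b + 3)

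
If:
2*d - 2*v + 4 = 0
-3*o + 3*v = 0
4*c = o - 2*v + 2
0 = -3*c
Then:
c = 0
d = 0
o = 2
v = 2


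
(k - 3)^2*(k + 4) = k^3 - 2*k^2 - 15*k + 36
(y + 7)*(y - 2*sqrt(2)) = y^2 - 2*sqrt(2)*y + 7*y - 14*sqrt(2)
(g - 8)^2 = g^2 - 16*g + 64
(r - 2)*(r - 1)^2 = r^3 - 4*r^2 + 5*r - 2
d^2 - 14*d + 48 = (d - 8)*(d - 6)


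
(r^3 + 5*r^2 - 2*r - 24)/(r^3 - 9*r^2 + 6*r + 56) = (r^3 + 5*r^2 - 2*r - 24)/(r^3 - 9*r^2 + 6*r + 56)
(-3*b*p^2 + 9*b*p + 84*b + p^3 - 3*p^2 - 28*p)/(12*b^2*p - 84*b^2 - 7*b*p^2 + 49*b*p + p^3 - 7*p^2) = (p + 4)/(-4*b + p)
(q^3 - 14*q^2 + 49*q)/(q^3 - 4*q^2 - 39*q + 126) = q*(q - 7)/(q^2 + 3*q - 18)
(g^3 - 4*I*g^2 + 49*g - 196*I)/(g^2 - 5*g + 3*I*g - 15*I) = (g^3 - 4*I*g^2 + 49*g - 196*I)/(g^2 + g*(-5 + 3*I) - 15*I)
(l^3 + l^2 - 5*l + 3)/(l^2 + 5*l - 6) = (l^2 + 2*l - 3)/(l + 6)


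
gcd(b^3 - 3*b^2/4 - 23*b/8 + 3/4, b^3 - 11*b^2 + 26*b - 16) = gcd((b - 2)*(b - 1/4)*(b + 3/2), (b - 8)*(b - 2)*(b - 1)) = b - 2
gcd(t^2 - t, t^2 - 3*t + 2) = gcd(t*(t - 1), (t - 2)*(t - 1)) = t - 1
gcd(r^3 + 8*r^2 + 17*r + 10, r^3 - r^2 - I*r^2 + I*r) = 1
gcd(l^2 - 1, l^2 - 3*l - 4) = l + 1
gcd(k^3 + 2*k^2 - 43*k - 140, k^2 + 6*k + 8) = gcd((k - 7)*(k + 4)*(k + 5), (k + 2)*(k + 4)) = k + 4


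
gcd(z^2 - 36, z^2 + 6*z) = z + 6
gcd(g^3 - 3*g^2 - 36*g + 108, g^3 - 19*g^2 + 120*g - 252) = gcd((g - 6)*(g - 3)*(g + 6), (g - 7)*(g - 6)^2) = g - 6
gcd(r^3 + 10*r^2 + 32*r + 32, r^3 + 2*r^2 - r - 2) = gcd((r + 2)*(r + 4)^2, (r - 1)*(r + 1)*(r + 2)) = r + 2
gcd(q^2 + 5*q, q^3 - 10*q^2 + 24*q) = q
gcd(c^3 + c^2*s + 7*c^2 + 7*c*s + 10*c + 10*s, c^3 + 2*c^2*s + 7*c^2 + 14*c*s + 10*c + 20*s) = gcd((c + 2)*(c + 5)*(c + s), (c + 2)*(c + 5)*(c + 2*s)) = c^2 + 7*c + 10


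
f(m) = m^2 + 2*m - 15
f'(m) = 2*m + 2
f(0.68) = -13.18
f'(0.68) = 3.36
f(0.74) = -12.97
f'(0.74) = 3.48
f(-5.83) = 7.33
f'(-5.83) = -9.66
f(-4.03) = -6.82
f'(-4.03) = -6.06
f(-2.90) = -12.39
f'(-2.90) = -3.80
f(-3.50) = -9.75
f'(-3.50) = -5.00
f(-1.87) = -15.24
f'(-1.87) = -1.74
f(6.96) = 47.36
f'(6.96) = 15.92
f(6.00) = 33.00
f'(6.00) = 14.00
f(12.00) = 153.00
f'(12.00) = 26.00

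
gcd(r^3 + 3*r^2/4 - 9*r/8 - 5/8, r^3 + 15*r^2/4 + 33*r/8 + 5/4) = r^2 + 7*r/4 + 5/8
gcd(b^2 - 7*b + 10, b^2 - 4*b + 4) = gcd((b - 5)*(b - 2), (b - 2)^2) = b - 2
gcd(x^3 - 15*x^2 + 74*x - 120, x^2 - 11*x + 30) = x^2 - 11*x + 30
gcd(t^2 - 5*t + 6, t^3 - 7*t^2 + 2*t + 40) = 1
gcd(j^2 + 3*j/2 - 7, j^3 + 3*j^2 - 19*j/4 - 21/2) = j^2 + 3*j/2 - 7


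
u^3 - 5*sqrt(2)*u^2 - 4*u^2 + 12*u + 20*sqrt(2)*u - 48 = (u - 4)*(u - 3*sqrt(2))*(u - 2*sqrt(2))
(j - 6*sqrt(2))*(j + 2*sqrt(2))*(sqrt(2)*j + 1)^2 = 2*j^4 - 6*sqrt(2)*j^3 - 63*j^2 - 52*sqrt(2)*j - 24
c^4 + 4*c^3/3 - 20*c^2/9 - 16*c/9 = c*(c - 4/3)*(c + 2/3)*(c + 2)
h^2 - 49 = (h - 7)*(h + 7)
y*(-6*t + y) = -6*t*y + y^2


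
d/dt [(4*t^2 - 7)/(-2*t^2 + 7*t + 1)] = (28*t^2 - 20*t + 49)/(4*t^4 - 28*t^3 + 45*t^2 + 14*t + 1)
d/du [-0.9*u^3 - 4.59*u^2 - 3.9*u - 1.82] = -2.7*u^2 - 9.18*u - 3.9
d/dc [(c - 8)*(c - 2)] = 2*c - 10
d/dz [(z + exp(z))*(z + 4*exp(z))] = 5*z*exp(z) + 2*z + 8*exp(2*z) + 5*exp(z)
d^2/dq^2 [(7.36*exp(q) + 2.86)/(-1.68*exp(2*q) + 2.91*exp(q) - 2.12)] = (-20.772864*exp(4*q) - 68.269824*exp(3*q) + 199.22616*exp(2*q) - 28.879374*exp(q) - 50.722696)*exp(q)/(4.741632*exp(6*q) - 24.639552*exp(5*q) + 60.629688*exp(4*q) - 86.827707*exp(3*q) + 76.508892*exp(2*q) - 39.236112*exp(q) + 9.528128)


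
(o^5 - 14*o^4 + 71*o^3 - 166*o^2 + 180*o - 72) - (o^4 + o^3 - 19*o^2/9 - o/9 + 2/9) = o^5 - 15*o^4 + 70*o^3 - 1475*o^2/9 + 1621*o/9 - 650/9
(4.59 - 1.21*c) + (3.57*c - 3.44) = 2.36*c + 1.15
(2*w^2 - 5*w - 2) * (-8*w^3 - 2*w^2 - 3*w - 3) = -16*w^5 + 36*w^4 + 20*w^3 + 13*w^2 + 21*w + 6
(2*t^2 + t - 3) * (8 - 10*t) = -20*t^3 + 6*t^2 + 38*t - 24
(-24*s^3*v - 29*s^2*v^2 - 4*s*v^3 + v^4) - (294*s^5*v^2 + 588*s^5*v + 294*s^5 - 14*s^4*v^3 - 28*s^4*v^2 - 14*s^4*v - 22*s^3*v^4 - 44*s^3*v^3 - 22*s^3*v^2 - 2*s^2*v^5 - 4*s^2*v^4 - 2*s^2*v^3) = -294*s^5*v^2 - 588*s^5*v - 294*s^5 + 14*s^4*v^3 + 28*s^4*v^2 + 14*s^4*v + 22*s^3*v^4 + 44*s^3*v^3 + 22*s^3*v^2 - 24*s^3*v + 2*s^2*v^5 + 4*s^2*v^4 + 2*s^2*v^3 - 29*s^2*v^2 - 4*s*v^3 + v^4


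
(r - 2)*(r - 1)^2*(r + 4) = r^4 - 11*r^2 + 18*r - 8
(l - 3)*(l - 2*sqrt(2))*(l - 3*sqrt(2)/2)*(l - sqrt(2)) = l^4 - 9*sqrt(2)*l^3/2 - 3*l^3 + 13*l^2 + 27*sqrt(2)*l^2/2 - 39*l - 6*sqrt(2)*l + 18*sqrt(2)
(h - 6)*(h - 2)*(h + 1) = h^3 - 7*h^2 + 4*h + 12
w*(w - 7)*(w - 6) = w^3 - 13*w^2 + 42*w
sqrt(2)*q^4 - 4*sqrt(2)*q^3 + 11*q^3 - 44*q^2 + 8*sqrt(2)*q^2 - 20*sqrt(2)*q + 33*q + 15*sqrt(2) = (q - 3)*(q - 1)*(q + 5*sqrt(2))*(sqrt(2)*q + 1)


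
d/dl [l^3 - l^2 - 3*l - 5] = 3*l^2 - 2*l - 3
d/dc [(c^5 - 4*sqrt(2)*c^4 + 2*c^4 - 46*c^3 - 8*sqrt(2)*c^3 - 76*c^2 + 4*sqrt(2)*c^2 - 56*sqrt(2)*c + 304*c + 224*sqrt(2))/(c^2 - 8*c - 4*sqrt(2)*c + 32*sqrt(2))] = (3*c^6 - 24*sqrt(2)*c^5 - 28*c^5 + 2*c^4 + 224*sqrt(2)*c^4 - 160*c^3 + 752*sqrt(2)*c^3 - 4088*sqrt(2)*c^2 - 1264*c^2 - 5312*sqrt(2)*c + 512*c - 1792 + 11520*sqrt(2))/(c^4 - 16*c^3 - 8*sqrt(2)*c^3 + 96*c^2 + 128*sqrt(2)*c^2 - 512*sqrt(2)*c - 512*c + 2048)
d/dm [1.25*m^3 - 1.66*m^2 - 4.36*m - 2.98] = 3.75*m^2 - 3.32*m - 4.36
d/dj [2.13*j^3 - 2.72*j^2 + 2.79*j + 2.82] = 6.39*j^2 - 5.44*j + 2.79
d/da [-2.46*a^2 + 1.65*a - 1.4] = 1.65 - 4.92*a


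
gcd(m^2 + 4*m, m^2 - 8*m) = m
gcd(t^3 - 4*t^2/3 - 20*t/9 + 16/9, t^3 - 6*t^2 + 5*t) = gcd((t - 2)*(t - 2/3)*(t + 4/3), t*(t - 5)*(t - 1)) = 1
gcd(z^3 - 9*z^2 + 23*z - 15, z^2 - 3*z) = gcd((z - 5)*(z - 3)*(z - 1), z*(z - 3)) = z - 3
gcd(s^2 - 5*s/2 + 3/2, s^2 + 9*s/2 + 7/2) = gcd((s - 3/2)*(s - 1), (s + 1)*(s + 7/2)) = 1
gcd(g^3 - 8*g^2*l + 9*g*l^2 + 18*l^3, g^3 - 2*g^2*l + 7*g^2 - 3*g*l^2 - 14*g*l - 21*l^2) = g^2 - 2*g*l - 3*l^2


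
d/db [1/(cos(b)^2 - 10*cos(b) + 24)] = 2*(cos(b) - 5)*sin(b)/(cos(b)^2 - 10*cos(b) + 24)^2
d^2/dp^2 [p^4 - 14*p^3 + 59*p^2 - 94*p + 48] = 12*p^2 - 84*p + 118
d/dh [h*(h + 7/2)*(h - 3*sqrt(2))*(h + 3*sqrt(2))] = 4*h^3 + 21*h^2/2 - 36*h - 63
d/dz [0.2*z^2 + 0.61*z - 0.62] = 0.4*z + 0.61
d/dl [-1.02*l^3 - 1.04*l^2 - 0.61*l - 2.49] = -3.06*l^2 - 2.08*l - 0.61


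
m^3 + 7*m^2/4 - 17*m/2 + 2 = (m - 2)*(m - 1/4)*(m + 4)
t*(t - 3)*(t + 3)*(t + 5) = t^4 + 5*t^3 - 9*t^2 - 45*t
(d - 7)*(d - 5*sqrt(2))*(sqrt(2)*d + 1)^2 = 2*d^4 - 14*d^3 - 8*sqrt(2)*d^3 - 19*d^2 + 56*sqrt(2)*d^2 - 5*sqrt(2)*d + 133*d + 35*sqrt(2)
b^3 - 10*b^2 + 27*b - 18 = (b - 6)*(b - 3)*(b - 1)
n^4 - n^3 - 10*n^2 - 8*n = n*(n - 4)*(n + 1)*(n + 2)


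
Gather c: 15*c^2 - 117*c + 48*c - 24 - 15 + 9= 15*c^2 - 69*c - 30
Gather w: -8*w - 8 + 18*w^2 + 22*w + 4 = 18*w^2 + 14*w - 4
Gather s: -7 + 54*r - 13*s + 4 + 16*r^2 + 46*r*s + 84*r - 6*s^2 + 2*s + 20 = 16*r^2 + 138*r - 6*s^2 + s*(46*r - 11) + 17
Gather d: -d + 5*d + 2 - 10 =4*d - 8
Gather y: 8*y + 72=8*y + 72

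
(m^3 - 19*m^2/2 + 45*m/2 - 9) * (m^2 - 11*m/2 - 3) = m^5 - 15*m^4 + 287*m^3/4 - 417*m^2/4 - 18*m + 27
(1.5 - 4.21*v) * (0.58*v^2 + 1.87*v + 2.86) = -2.4418*v^3 - 7.0027*v^2 - 9.2356*v + 4.29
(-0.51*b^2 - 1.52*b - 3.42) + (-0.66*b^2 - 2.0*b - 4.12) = -1.17*b^2 - 3.52*b - 7.54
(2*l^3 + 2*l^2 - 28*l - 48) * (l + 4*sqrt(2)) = 2*l^4 + 2*l^3 + 8*sqrt(2)*l^3 - 28*l^2 + 8*sqrt(2)*l^2 - 112*sqrt(2)*l - 48*l - 192*sqrt(2)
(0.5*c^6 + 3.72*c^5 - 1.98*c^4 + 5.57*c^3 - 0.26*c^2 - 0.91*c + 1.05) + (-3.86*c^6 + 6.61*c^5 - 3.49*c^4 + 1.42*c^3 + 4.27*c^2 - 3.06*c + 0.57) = -3.36*c^6 + 10.33*c^5 - 5.47*c^4 + 6.99*c^3 + 4.01*c^2 - 3.97*c + 1.62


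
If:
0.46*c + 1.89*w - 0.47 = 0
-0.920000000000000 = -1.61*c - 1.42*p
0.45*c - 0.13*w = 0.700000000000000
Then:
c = 1.52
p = -1.08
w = -0.12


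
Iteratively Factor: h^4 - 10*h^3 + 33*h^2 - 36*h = (h - 3)*(h^3 - 7*h^2 + 12*h) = (h - 3)^2*(h^2 - 4*h) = (h - 4)*(h - 3)^2*(h)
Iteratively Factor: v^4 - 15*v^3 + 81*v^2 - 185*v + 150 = (v - 2)*(v^3 - 13*v^2 + 55*v - 75) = (v - 5)*(v - 2)*(v^2 - 8*v + 15) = (v - 5)^2*(v - 2)*(v - 3)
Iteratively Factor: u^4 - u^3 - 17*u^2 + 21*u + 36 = (u + 4)*(u^3 - 5*u^2 + 3*u + 9) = (u + 1)*(u + 4)*(u^2 - 6*u + 9) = (u - 3)*(u + 1)*(u + 4)*(u - 3)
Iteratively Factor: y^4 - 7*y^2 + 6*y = (y)*(y^3 - 7*y + 6) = y*(y - 2)*(y^2 + 2*y - 3) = y*(y - 2)*(y + 3)*(y - 1)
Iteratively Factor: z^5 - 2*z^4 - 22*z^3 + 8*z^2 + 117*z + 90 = (z - 3)*(z^4 + z^3 - 19*z^2 - 49*z - 30) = (z - 3)*(z + 3)*(z^3 - 2*z^2 - 13*z - 10) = (z - 3)*(z + 1)*(z + 3)*(z^2 - 3*z - 10) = (z - 5)*(z - 3)*(z + 1)*(z + 3)*(z + 2)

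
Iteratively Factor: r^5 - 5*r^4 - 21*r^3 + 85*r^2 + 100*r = (r + 4)*(r^4 - 9*r^3 + 15*r^2 + 25*r) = (r - 5)*(r + 4)*(r^3 - 4*r^2 - 5*r) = (r - 5)^2*(r + 4)*(r^2 + r) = (r - 5)^2*(r + 1)*(r + 4)*(r)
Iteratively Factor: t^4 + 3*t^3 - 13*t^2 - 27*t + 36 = (t + 3)*(t^3 - 13*t + 12) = (t + 3)*(t + 4)*(t^2 - 4*t + 3) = (t - 1)*(t + 3)*(t + 4)*(t - 3)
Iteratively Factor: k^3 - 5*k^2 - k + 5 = (k - 5)*(k^2 - 1) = (k - 5)*(k + 1)*(k - 1)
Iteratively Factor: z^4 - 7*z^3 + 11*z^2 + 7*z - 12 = (z + 1)*(z^3 - 8*z^2 + 19*z - 12) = (z - 1)*(z + 1)*(z^2 - 7*z + 12) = (z - 3)*(z - 1)*(z + 1)*(z - 4)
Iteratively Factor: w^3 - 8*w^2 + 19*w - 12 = (w - 4)*(w^2 - 4*w + 3) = (w - 4)*(w - 3)*(w - 1)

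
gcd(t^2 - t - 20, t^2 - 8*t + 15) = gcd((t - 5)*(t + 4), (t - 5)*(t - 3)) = t - 5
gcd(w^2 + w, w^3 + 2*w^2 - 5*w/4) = w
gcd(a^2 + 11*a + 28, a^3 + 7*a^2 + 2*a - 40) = a + 4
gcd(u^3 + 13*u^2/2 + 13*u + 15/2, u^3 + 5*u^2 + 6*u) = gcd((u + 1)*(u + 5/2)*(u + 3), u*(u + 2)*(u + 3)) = u + 3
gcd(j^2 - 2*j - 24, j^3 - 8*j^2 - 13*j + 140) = j + 4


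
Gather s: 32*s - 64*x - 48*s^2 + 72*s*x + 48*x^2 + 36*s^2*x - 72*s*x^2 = s^2*(36*x - 48) + s*(-72*x^2 + 72*x + 32) + 48*x^2 - 64*x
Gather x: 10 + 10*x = 10*x + 10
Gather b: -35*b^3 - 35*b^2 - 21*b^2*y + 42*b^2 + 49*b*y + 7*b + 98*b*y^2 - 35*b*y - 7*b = -35*b^3 + b^2*(7 - 21*y) + b*(98*y^2 + 14*y)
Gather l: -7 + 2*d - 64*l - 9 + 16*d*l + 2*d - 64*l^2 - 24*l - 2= 4*d - 64*l^2 + l*(16*d - 88) - 18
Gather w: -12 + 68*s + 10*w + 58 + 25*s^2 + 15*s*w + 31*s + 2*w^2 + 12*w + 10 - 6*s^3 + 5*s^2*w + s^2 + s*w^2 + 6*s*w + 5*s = -6*s^3 + 26*s^2 + 104*s + w^2*(s + 2) + w*(5*s^2 + 21*s + 22) + 56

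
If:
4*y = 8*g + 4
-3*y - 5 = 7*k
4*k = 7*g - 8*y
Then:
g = -8/13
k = -8/13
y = -3/13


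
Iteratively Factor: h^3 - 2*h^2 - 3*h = (h - 3)*(h^2 + h) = h*(h - 3)*(h + 1)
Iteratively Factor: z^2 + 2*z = (z)*(z + 2)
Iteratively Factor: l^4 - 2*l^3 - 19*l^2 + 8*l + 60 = (l + 3)*(l^3 - 5*l^2 - 4*l + 20) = (l + 2)*(l + 3)*(l^2 - 7*l + 10) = (l - 5)*(l + 2)*(l + 3)*(l - 2)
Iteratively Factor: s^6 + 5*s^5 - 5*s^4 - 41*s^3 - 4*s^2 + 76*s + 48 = (s - 2)*(s^5 + 7*s^4 + 9*s^3 - 23*s^2 - 50*s - 24) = (s - 2)^2*(s^4 + 9*s^3 + 27*s^2 + 31*s + 12) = (s - 2)^2*(s + 1)*(s^3 + 8*s^2 + 19*s + 12) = (s - 2)^2*(s + 1)*(s + 3)*(s^2 + 5*s + 4) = (s - 2)^2*(s + 1)^2*(s + 3)*(s + 4)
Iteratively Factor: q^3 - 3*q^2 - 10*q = (q - 5)*(q^2 + 2*q) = (q - 5)*(q + 2)*(q)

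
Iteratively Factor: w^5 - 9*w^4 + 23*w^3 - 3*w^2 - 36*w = (w - 3)*(w^4 - 6*w^3 + 5*w^2 + 12*w) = (w - 4)*(w - 3)*(w^3 - 2*w^2 - 3*w) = (w - 4)*(w - 3)^2*(w^2 + w) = (w - 4)*(w - 3)^2*(w + 1)*(w)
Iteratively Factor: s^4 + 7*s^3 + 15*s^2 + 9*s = (s)*(s^3 + 7*s^2 + 15*s + 9) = s*(s + 3)*(s^2 + 4*s + 3) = s*(s + 1)*(s + 3)*(s + 3)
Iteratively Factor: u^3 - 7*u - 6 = (u - 3)*(u^2 + 3*u + 2) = (u - 3)*(u + 2)*(u + 1)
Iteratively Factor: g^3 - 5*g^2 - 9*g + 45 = (g - 5)*(g^2 - 9) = (g - 5)*(g + 3)*(g - 3)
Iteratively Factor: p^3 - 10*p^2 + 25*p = (p)*(p^2 - 10*p + 25) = p*(p - 5)*(p - 5)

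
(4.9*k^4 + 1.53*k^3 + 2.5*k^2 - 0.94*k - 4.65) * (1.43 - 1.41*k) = -6.909*k^5 + 4.8497*k^4 - 1.3371*k^3 + 4.9004*k^2 + 5.2123*k - 6.6495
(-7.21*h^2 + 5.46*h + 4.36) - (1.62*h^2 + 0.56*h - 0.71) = -8.83*h^2 + 4.9*h + 5.07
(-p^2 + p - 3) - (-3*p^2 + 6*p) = 2*p^2 - 5*p - 3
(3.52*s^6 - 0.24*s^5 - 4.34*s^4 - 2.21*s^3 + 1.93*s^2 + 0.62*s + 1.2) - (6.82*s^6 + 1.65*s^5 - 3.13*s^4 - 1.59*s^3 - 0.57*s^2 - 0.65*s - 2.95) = -3.3*s^6 - 1.89*s^5 - 1.21*s^4 - 0.62*s^3 + 2.5*s^2 + 1.27*s + 4.15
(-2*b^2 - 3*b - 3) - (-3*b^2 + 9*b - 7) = b^2 - 12*b + 4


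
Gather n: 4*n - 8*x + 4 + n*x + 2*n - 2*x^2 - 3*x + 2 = n*(x + 6) - 2*x^2 - 11*x + 6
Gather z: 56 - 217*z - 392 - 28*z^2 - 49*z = -28*z^2 - 266*z - 336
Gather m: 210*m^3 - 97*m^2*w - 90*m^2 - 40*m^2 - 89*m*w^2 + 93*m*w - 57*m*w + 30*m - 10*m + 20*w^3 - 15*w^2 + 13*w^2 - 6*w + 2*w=210*m^3 + m^2*(-97*w - 130) + m*(-89*w^2 + 36*w + 20) + 20*w^3 - 2*w^2 - 4*w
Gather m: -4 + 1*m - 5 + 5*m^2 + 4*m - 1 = 5*m^2 + 5*m - 10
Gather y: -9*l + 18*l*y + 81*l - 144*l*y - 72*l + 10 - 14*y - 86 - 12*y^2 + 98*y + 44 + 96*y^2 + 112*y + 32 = 84*y^2 + y*(196 - 126*l)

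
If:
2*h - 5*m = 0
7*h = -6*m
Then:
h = 0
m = 0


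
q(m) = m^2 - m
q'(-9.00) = -19.00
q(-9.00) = 90.00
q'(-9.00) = -19.00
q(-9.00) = 90.00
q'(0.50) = 0.00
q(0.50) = -0.25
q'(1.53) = 2.06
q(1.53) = 0.81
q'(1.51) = 2.02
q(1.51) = 0.77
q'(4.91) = 8.82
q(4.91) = 19.20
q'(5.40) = 9.80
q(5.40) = 23.76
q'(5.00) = 9.00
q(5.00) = 20.00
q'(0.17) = -0.66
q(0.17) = -0.14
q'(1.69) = 2.38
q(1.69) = 1.17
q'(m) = 2*m - 1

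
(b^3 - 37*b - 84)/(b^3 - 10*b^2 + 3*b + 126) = (b + 4)/(b - 6)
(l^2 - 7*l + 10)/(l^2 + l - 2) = (l^2 - 7*l + 10)/(l^2 + l - 2)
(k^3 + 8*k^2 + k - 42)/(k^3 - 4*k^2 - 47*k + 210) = (k^2 + k - 6)/(k^2 - 11*k + 30)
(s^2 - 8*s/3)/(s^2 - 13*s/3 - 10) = s*(8 - 3*s)/(-3*s^2 + 13*s + 30)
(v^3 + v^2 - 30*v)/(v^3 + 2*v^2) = (v^2 + v - 30)/(v*(v + 2))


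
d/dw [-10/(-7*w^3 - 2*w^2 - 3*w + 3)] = 10*(-21*w^2 - 4*w - 3)/(7*w^3 + 2*w^2 + 3*w - 3)^2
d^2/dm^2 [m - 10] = 0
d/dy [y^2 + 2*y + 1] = 2*y + 2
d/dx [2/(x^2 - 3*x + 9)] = 2*(3 - 2*x)/(x^2 - 3*x + 9)^2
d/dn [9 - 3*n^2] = -6*n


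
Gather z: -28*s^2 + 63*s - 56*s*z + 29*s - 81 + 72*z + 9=-28*s^2 + 92*s + z*(72 - 56*s) - 72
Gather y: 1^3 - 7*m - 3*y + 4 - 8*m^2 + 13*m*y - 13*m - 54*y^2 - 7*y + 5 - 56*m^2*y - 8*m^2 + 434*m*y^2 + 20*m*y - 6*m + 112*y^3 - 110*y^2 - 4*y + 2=-16*m^2 - 26*m + 112*y^3 + y^2*(434*m - 164) + y*(-56*m^2 + 33*m - 14) + 12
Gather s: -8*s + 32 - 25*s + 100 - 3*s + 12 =144 - 36*s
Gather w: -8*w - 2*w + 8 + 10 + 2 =20 - 10*w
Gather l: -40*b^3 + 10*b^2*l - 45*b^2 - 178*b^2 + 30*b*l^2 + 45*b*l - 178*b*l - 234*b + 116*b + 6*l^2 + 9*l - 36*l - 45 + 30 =-40*b^3 - 223*b^2 - 118*b + l^2*(30*b + 6) + l*(10*b^2 - 133*b - 27) - 15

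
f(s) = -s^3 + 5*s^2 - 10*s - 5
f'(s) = -3*s^2 + 10*s - 10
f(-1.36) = 20.36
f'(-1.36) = -29.15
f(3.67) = -23.79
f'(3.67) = -13.71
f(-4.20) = 199.29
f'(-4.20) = -104.92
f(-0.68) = 4.43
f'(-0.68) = -18.19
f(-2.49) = 66.34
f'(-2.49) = -53.50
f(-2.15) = 49.55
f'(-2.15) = -45.37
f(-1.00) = 11.00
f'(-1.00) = -23.00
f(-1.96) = 41.34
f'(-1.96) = -41.12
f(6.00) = -101.00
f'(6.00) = -58.00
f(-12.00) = 2563.00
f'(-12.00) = -562.00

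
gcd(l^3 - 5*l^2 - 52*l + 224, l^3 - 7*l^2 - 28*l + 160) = l^2 - 12*l + 32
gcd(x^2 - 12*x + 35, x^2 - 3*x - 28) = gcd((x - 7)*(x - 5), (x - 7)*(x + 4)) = x - 7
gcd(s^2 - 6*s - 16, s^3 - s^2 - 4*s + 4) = s + 2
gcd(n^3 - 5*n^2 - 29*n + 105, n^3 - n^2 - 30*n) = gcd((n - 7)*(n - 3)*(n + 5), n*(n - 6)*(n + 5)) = n + 5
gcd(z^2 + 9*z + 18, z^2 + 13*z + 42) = z + 6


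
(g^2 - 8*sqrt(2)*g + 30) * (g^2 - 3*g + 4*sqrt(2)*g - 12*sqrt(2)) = g^4 - 4*sqrt(2)*g^3 - 3*g^3 - 34*g^2 + 12*sqrt(2)*g^2 + 102*g + 120*sqrt(2)*g - 360*sqrt(2)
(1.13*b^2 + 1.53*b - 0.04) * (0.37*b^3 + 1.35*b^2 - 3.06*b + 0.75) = 0.4181*b^5 + 2.0916*b^4 - 1.4071*b^3 - 3.8883*b^2 + 1.2699*b - 0.03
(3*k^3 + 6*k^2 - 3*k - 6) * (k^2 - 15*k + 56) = 3*k^5 - 39*k^4 + 75*k^3 + 375*k^2 - 78*k - 336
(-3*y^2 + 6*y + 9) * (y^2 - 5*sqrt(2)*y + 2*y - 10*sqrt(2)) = -3*y^4 + 15*sqrt(2)*y^3 + 21*y^2 - 105*sqrt(2)*y + 18*y - 90*sqrt(2)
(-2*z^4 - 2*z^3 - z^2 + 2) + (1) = -2*z^4 - 2*z^3 - z^2 + 3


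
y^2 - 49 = (y - 7)*(y + 7)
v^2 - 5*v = v*(v - 5)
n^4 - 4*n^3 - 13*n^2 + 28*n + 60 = (n - 5)*(n - 3)*(n + 2)^2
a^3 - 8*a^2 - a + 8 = (a - 8)*(a - 1)*(a + 1)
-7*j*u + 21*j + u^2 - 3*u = (-7*j + u)*(u - 3)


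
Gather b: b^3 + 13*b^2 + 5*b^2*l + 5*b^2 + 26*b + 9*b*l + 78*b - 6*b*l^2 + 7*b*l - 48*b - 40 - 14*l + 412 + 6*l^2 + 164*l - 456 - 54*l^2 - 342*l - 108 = b^3 + b^2*(5*l + 18) + b*(-6*l^2 + 16*l + 56) - 48*l^2 - 192*l - 192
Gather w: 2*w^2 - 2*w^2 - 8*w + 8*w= 0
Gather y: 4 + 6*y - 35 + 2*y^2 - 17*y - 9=2*y^2 - 11*y - 40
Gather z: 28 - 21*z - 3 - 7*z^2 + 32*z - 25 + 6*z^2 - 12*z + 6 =-z^2 - z + 6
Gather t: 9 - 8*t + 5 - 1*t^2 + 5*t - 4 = -t^2 - 3*t + 10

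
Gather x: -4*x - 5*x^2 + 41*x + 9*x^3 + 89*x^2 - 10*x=9*x^3 + 84*x^2 + 27*x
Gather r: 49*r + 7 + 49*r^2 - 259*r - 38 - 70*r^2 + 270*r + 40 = -21*r^2 + 60*r + 9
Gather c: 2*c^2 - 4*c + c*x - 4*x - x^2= 2*c^2 + c*(x - 4) - x^2 - 4*x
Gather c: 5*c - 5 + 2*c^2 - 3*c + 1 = 2*c^2 + 2*c - 4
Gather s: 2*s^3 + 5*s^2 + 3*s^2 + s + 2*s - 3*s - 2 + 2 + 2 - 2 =2*s^3 + 8*s^2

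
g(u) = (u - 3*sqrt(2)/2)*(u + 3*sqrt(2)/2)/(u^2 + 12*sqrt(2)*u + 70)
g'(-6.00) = -11.85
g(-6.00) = 7.54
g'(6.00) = 0.04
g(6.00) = 0.15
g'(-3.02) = -0.28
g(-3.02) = 0.17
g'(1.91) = 0.04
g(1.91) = -0.00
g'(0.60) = 0.03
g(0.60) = -0.05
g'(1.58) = 0.04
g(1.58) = -0.02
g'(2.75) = 0.04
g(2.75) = 0.02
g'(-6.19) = -18.32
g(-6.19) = 10.35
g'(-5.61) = -5.74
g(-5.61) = 4.30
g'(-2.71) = -0.21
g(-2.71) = 0.09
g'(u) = (-2*u - 12*sqrt(2))*(u - 3*sqrt(2)/2)*(u + 3*sqrt(2)/2)/(u^2 + 12*sqrt(2)*u + 70)^2 + (u - 3*sqrt(2)/2)/(u^2 + 12*sqrt(2)*u + 70) + (u + 3*sqrt(2)/2)/(u^2 + 12*sqrt(2)*u + 70)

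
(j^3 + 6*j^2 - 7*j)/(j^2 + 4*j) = (j^2 + 6*j - 7)/(j + 4)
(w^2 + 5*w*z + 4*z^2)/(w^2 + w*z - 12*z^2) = (-w - z)/(-w + 3*z)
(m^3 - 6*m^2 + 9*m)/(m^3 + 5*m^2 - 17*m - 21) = m*(m - 3)/(m^2 + 8*m + 7)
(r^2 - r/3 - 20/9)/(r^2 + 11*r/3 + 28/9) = (3*r - 5)/(3*r + 7)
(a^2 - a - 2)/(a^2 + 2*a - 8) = (a + 1)/(a + 4)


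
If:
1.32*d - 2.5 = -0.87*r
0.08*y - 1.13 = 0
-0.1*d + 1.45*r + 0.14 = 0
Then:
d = 1.87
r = 0.03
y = 14.12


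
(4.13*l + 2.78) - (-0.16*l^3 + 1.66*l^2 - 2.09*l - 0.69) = 0.16*l^3 - 1.66*l^2 + 6.22*l + 3.47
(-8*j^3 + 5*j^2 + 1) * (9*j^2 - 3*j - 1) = -72*j^5 + 69*j^4 - 7*j^3 + 4*j^2 - 3*j - 1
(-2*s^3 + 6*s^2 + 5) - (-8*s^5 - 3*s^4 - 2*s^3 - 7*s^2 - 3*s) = 8*s^5 + 3*s^4 + 13*s^2 + 3*s + 5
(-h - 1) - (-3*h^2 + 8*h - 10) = 3*h^2 - 9*h + 9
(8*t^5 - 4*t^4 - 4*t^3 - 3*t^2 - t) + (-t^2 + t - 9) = 8*t^5 - 4*t^4 - 4*t^3 - 4*t^2 - 9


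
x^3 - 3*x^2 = x^2*(x - 3)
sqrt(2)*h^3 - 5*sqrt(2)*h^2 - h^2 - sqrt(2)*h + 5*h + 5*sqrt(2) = (h - 5)*(h - sqrt(2))*(sqrt(2)*h + 1)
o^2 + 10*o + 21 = (o + 3)*(o + 7)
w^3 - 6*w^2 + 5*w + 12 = (w - 4)*(w - 3)*(w + 1)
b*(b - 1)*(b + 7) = b^3 + 6*b^2 - 7*b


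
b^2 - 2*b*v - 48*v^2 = (b - 8*v)*(b + 6*v)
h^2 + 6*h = h*(h + 6)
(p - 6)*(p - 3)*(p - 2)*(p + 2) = p^4 - 9*p^3 + 14*p^2 + 36*p - 72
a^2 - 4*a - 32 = (a - 8)*(a + 4)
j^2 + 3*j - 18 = (j - 3)*(j + 6)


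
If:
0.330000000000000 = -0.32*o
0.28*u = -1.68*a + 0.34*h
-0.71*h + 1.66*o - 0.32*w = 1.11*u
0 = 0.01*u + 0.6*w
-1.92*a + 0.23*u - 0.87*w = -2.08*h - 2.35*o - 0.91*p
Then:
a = 28.8926894701543*w - 0.487959004024145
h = 93.3521126760563*w - 2.41109154929577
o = -1.03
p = 7.1446446536361 - 136.294978663188*w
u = -60.0*w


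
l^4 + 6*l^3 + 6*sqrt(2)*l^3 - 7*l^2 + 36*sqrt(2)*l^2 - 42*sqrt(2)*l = l*(l - 1)*(l + 7)*(l + 6*sqrt(2))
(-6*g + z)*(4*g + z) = -24*g^2 - 2*g*z + z^2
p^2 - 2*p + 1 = (p - 1)^2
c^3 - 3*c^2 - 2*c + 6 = (c - 3)*(c - sqrt(2))*(c + sqrt(2))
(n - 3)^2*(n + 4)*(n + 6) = n^4 + 4*n^3 - 27*n^2 - 54*n + 216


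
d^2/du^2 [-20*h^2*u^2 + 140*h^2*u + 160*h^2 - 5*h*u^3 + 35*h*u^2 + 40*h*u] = 10*h*(-4*h - 3*u + 7)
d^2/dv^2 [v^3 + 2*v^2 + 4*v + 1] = 6*v + 4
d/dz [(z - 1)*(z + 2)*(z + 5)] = 3*z^2 + 12*z + 3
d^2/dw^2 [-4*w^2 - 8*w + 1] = -8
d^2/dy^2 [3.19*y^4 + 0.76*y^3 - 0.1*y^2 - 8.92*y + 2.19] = 38.28*y^2 + 4.56*y - 0.2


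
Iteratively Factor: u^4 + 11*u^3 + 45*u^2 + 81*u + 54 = (u + 3)*(u^3 + 8*u^2 + 21*u + 18) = (u + 3)^2*(u^2 + 5*u + 6) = (u + 2)*(u + 3)^2*(u + 3)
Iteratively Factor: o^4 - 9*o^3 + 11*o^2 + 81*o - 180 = (o - 3)*(o^3 - 6*o^2 - 7*o + 60) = (o - 5)*(o - 3)*(o^2 - o - 12) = (o - 5)*(o - 3)*(o + 3)*(o - 4)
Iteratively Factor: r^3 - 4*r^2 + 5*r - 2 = (r - 1)*(r^2 - 3*r + 2) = (r - 2)*(r - 1)*(r - 1)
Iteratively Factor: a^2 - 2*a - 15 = (a + 3)*(a - 5)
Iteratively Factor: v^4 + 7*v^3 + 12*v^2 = (v + 3)*(v^3 + 4*v^2) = (v + 3)*(v + 4)*(v^2) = v*(v + 3)*(v + 4)*(v)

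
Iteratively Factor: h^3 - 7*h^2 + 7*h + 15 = (h - 5)*(h^2 - 2*h - 3) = (h - 5)*(h + 1)*(h - 3)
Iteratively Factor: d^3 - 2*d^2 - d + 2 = (d + 1)*(d^2 - 3*d + 2) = (d - 1)*(d + 1)*(d - 2)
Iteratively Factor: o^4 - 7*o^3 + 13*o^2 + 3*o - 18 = (o - 3)*(o^3 - 4*o^2 + o + 6) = (o - 3)*(o + 1)*(o^2 - 5*o + 6) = (o - 3)^2*(o + 1)*(o - 2)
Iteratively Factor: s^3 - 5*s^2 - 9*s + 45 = (s - 3)*(s^2 - 2*s - 15) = (s - 5)*(s - 3)*(s + 3)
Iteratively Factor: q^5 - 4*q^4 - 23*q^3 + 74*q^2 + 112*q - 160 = (q + 4)*(q^4 - 8*q^3 + 9*q^2 + 38*q - 40) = (q + 2)*(q + 4)*(q^3 - 10*q^2 + 29*q - 20) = (q - 1)*(q + 2)*(q + 4)*(q^2 - 9*q + 20) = (q - 5)*(q - 1)*(q + 2)*(q + 4)*(q - 4)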